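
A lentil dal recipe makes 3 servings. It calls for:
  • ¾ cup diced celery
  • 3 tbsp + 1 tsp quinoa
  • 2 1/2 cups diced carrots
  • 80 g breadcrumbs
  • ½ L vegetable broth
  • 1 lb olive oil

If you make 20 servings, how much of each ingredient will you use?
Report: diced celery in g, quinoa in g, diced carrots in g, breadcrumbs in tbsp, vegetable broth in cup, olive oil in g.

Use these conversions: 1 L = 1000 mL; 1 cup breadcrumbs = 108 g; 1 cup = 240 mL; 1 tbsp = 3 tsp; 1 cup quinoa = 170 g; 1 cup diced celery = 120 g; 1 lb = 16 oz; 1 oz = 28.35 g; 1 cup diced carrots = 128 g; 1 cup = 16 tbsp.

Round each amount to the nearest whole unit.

Scaling factor: 20/3.
diced celery: 0.75 cup × 20/3 × 120 g/cup = 600 g
quinoa: (3 tbsp + 1 tsp = 10/3 tbsp) × 20/3 ÷ 16 tbsp/cup × 170 g/cup ≈ 236 g
diced carrots: 2.5 cup × 20/3 × 128 g/cup ≈ 2133 g
breadcrumbs: 80 g × 20/3 ÷ 108 g/cup × 16 tbsp/cup ≈ 79 tbsp
vegetable broth: 0.5 L × 20/3 × 1000 mL/L ÷ 240 mL/cup ≈ 14 cup
olive oil: 1 lb × 20/3 × 16 oz/lb × 28.35 g/oz = 3024 g

diced celery: 600 g; quinoa: 236 g; diced carrots: 2133 g; breadcrumbs: 79 tbsp; vegetable broth: 14 cup; olive oil: 3024 g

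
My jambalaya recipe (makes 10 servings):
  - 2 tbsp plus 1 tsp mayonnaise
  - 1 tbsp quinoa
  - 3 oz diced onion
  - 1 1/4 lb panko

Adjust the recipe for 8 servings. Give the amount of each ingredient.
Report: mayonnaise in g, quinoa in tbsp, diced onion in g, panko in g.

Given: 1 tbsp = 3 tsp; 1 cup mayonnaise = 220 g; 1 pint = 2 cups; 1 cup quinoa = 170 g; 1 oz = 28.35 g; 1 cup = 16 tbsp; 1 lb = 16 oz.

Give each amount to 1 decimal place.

Scaling factor: 8/10 = 4/5 = 0.8.
mayonnaise: (2 tbsp + 1 tsp = 7/3 tbsp) × 4/5 ÷ 16 tbsp/cup × 220 g/cup ≈ 25.7 g
quinoa: 1 tbsp × 4/5 = 0.8 tbsp
diced onion: 3 oz × 4/5 × 28.35 g/oz ≈ 68.0 g
panko: 1.25 lb × 4/5 × 16 oz/lb × 28.35 g/oz = 453.6 g

mayonnaise: 25.7 g; quinoa: 0.8 tbsp; diced onion: 68.0 g; panko: 453.6 g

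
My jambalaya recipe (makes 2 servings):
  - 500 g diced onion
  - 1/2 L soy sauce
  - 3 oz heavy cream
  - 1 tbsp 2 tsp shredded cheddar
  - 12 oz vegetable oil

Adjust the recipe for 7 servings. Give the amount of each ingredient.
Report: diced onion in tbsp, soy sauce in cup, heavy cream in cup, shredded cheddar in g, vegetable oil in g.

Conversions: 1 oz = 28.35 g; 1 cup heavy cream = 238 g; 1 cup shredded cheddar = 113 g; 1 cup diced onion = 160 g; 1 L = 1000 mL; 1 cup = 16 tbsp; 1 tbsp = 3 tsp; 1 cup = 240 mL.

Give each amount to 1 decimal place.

diced onion: 175.0 tbsp; soy sauce: 7.3 cup; heavy cream: 1.3 cup; shredded cheddar: 41.2 g; vegetable oil: 1190.7 g

Scaling factor: 7/2 = 3.5.
diced onion: 500 g × 7/2 ÷ 160 g/cup × 16 tbsp/cup = 175.0 tbsp
soy sauce: 0.5 L × 7/2 × 1000 mL/L ÷ 240 mL/cup ≈ 7.3 cup
heavy cream: 3 oz × 7/2 × 28.35 g/oz ÷ 238 g/cup ≈ 1.3 cup
shredded cheddar: (1 tbsp + 2 tsp = 5/3 tbsp) × 7/2 ÷ 16 tbsp/cup × 113 g/cup ≈ 41.2 g
vegetable oil: 12 oz × 7/2 × 28.35 g/oz = 1190.7 g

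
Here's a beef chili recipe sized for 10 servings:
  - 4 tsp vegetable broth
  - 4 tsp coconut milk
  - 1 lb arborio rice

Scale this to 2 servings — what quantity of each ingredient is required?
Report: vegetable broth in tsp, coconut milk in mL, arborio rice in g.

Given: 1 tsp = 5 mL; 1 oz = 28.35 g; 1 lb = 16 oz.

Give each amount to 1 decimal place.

vegetable broth: 0.8 tsp; coconut milk: 4.0 mL; arborio rice: 90.7 g

Scaling factor: 2/10 = 1/5 = 0.2.
vegetable broth: 4 tsp × 1/5 = 0.8 tsp
coconut milk: 4 tsp × 1/5 × 5 mL/tsp = 4.0 mL
arborio rice: 1 lb × 1/5 × 16 oz/lb × 28.35 g/oz ≈ 90.7 g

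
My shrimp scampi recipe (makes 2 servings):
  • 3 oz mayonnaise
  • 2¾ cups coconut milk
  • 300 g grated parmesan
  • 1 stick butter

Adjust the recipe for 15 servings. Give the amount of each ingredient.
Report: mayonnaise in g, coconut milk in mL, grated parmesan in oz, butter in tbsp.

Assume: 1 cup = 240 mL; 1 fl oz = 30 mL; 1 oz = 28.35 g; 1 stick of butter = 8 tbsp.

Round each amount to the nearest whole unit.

Scaling factor: 15/2 = 7.5.
mayonnaise: 3 oz × 15/2 × 28.35 g/oz ≈ 638 g
coconut milk: 2.75 cup × 15/2 × 240 mL/cup = 4950 mL
grated parmesan: 300 g × 15/2 ÷ 28.35 g/oz ≈ 79 oz
butter: 1 stick × 15/2 × 8 tbsp/stick = 60 tbsp

mayonnaise: 638 g; coconut milk: 4950 mL; grated parmesan: 79 oz; butter: 60 tbsp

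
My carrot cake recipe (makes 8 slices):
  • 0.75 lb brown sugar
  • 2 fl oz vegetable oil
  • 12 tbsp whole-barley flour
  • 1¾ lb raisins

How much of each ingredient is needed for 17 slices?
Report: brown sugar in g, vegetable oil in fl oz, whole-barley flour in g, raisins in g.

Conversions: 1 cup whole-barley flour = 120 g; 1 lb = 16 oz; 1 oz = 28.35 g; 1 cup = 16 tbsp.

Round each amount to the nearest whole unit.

Scaling factor: 17/8 = 2.125.
brown sugar: 0.75 lb × 17/8 × 16 oz/lb × 28.35 g/oz ≈ 723 g
vegetable oil: 2 fl oz × 17/8 ≈ 4 fl oz
whole-barley flour: 12 tbsp × 17/8 ÷ 16 tbsp/cup × 120 g/cup ≈ 191 g
raisins: 1.75 lb × 17/8 × 16 oz/lb × 28.35 g/oz ≈ 1687 g

brown sugar: 723 g; vegetable oil: 4 fl oz; whole-barley flour: 191 g; raisins: 1687 g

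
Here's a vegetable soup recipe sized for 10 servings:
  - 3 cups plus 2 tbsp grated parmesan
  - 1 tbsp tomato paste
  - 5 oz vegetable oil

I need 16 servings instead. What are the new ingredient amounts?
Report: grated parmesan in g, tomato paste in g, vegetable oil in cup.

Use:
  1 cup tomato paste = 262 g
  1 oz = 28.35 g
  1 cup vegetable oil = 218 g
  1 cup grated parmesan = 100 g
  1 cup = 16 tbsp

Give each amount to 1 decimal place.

grated parmesan: 500.0 g; tomato paste: 26.2 g; vegetable oil: 1.0 cup

Scaling factor: 16/10 = 8/5 = 1.6.
grated parmesan: (3 cup + 2 tbsp = 3.125 cup) × 8/5 × 100 g/cup = 500.0 g
tomato paste: 1 tbsp × 8/5 ÷ 16 tbsp/cup × 262 g/cup = 26.2 g
vegetable oil: 5 oz × 8/5 × 28.35 g/oz ÷ 218 g/cup ≈ 1.0 cup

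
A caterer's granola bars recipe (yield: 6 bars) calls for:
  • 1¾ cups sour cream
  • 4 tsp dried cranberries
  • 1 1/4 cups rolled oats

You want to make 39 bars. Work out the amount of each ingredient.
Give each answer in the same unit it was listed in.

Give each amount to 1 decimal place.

sour cream: 11.4 cup; dried cranberries: 26.0 tsp; rolled oats: 8.1 cup

Scaling factor: 39/6 = 13/2 = 6.5.
sour cream: 1.75 cup × 13/2 ≈ 11.4 cup
dried cranberries: 4 tsp × 13/2 = 26.0 tsp
rolled oats: 1.25 cup × 13/2 ≈ 8.1 cup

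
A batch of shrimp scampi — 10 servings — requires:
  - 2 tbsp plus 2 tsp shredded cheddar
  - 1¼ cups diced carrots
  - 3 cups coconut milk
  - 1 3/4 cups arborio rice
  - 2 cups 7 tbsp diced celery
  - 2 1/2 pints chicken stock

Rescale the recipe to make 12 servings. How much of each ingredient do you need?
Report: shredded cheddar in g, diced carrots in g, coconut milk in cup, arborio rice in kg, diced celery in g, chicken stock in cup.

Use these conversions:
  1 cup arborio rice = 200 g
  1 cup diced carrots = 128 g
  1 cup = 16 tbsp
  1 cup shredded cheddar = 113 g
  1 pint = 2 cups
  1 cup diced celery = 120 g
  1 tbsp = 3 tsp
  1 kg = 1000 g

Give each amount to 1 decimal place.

shredded cheddar: 22.6 g; diced carrots: 192.0 g; coconut milk: 3.6 cup; arborio rice: 0.4 kg; diced celery: 351.0 g; chicken stock: 6.0 cup

Scaling factor: 12/10 = 6/5 = 1.2.
shredded cheddar: (2 tbsp + 2 tsp = 8/3 tbsp) × 6/5 ÷ 16 tbsp/cup × 113 g/cup = 22.6 g
diced carrots: 1.25 cup × 6/5 × 128 g/cup = 192.0 g
coconut milk: 3 cup × 6/5 = 3.6 cup
arborio rice: 1.75 cup × 6/5 × 200 g/cup ÷ 1000 g/kg ≈ 0.4 kg
diced celery: (2 cup + 7 tbsp = 2.4375 cup) × 6/5 × 120 g/cup = 351.0 g
chicken stock: 2.5 pint × 6/5 × 2 cup/pint = 6.0 cup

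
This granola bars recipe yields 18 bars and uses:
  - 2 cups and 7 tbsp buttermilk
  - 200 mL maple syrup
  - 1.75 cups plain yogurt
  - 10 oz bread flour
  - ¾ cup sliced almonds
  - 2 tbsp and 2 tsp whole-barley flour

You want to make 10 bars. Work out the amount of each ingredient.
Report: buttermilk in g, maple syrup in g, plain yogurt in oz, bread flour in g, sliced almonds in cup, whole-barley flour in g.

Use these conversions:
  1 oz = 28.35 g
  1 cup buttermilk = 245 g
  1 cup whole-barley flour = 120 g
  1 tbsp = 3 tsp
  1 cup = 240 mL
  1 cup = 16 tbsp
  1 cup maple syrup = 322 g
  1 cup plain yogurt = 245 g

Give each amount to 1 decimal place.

Scaling factor: 10/18 = 5/9.
buttermilk: (2 cup + 7 tbsp = 2.4375 cup) × 5/9 × 245 g/cup ≈ 331.8 g
maple syrup: 200 mL × 5/9 ÷ 240 mL/cup × 322 g/cup ≈ 149.1 g
plain yogurt: 1.75 cup × 5/9 × 245 g/cup ÷ 28.35 g/oz ≈ 8.4 oz
bread flour: 10 oz × 5/9 × 28.35 g/oz = 157.5 g
sliced almonds: 0.75 cup × 5/9 ≈ 0.4 cup
whole-barley flour: (2 tbsp + 2 tsp = 8/3 tbsp) × 5/9 ÷ 16 tbsp/cup × 120 g/cup ≈ 11.1 g

buttermilk: 331.8 g; maple syrup: 149.1 g; plain yogurt: 8.4 oz; bread flour: 157.5 g; sliced almonds: 0.4 cup; whole-barley flour: 11.1 g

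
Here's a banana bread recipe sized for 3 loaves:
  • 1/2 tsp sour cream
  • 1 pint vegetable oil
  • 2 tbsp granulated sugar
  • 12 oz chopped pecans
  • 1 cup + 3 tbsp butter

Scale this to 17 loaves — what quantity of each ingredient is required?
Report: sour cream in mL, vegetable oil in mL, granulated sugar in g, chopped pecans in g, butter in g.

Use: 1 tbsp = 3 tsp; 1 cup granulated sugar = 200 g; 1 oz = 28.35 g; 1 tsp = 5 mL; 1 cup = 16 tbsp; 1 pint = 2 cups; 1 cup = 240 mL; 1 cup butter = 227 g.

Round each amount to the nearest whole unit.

sour cream: 14 mL; vegetable oil: 2720 mL; granulated sugar: 142 g; chopped pecans: 1928 g; butter: 1528 g

Scaling factor: 17/3.
sour cream: 0.5 tsp × 17/3 × 5 mL/tsp ≈ 14 mL
vegetable oil: 1 pint × 17/3 × 2 cup/pint × 240 mL/cup = 2720 mL
granulated sugar: 2 tbsp × 17/3 ÷ 16 tbsp/cup × 200 g/cup ≈ 142 g
chopped pecans: 12 oz × 17/3 × 28.35 g/oz ≈ 1928 g
butter: (1 cup + 3 tbsp = 1.1875 cup) × 17/3 × 227 g/cup ≈ 1528 g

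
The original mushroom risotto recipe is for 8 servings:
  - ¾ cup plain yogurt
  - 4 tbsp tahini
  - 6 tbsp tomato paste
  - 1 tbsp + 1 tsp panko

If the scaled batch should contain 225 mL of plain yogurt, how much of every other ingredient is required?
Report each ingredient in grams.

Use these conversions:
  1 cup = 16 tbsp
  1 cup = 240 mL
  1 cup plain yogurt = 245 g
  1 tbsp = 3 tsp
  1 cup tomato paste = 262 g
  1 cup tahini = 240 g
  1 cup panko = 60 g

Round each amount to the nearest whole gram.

The original recipe has 180 mL of plain yogurt, so the scaling factor is 225 ÷ 180 = 5/4 = 1.25.
tahini: 4 tbsp × 5/4 ÷ 16 tbsp/cup × 240 g/cup = 75 g
tomato paste: 6 tbsp × 5/4 ÷ 16 tbsp/cup × 262 g/cup ≈ 123 g
panko: (1 tbsp + 1 tsp = 4/3 tbsp) × 5/4 ÷ 16 tbsp/cup × 60 g/cup ≈ 6 g

tahini: 75 g; tomato paste: 123 g; panko: 6 g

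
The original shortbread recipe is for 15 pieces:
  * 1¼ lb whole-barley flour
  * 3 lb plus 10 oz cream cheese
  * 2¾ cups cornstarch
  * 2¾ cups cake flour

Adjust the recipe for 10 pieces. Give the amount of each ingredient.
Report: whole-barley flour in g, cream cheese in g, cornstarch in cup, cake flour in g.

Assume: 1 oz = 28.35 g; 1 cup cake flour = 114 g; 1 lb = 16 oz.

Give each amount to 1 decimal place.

whole-barley flour: 378.0 g; cream cheese: 1096.2 g; cornstarch: 1.8 cup; cake flour: 209.0 g

Scaling factor: 10/15 = 2/3.
whole-barley flour: 1.25 lb × 2/3 × 16 oz/lb × 28.35 g/oz = 378.0 g
cream cheese: (3 lb + 10 oz = 3.625 lb) × 2/3 × 16 oz/lb × 28.35 g/oz = 1096.2 g
cornstarch: 2.75 cup × 2/3 ≈ 1.8 cup
cake flour: 2.75 cup × 2/3 × 114 g/cup = 209.0 g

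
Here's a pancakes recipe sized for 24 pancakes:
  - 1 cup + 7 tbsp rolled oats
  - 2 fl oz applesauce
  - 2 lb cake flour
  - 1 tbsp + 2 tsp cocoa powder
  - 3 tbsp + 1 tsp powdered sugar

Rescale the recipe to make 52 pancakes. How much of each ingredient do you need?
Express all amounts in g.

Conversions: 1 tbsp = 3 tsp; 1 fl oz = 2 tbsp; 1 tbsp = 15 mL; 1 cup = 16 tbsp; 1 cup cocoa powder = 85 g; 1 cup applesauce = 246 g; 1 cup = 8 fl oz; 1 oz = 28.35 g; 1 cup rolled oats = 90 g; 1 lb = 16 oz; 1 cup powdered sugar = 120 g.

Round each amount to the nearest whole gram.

rolled oats: 280 g; applesauce: 133 g; cake flour: 1966 g; cocoa powder: 19 g; powdered sugar: 54 g

Scaling factor: 52/24 = 13/6.
rolled oats: (1 cup + 7 tbsp = 1.4375 cup) × 13/6 × 90 g/cup ≈ 280 g
applesauce: 2 fl oz × 13/6 ÷ 8 fl oz/cup × 246 g/cup ≈ 133 g
cake flour: 2 lb × 13/6 × 16 oz/lb × 28.35 g/oz ≈ 1966 g
cocoa powder: (1 tbsp + 2 tsp = 5/3 tbsp) × 13/6 ÷ 16 tbsp/cup × 85 g/cup ≈ 19 g
powdered sugar: (3 tbsp + 1 tsp = 10/3 tbsp) × 13/6 ÷ 16 tbsp/cup × 120 g/cup ≈ 54 g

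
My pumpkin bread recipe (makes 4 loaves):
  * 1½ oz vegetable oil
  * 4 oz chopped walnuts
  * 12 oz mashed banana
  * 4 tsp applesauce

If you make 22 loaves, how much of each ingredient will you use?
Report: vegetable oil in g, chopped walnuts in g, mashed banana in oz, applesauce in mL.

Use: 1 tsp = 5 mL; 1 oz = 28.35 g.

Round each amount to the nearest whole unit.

Scaling factor: 22/4 = 11/2 = 5.5.
vegetable oil: 1.5 oz × 11/2 × 28.35 g/oz ≈ 234 g
chopped walnuts: 4 oz × 11/2 × 28.35 g/oz ≈ 624 g
mashed banana: 12 oz × 11/2 = 66 oz
applesauce: 4 tsp × 11/2 × 5 mL/tsp = 110 mL

vegetable oil: 234 g; chopped walnuts: 624 g; mashed banana: 66 oz; applesauce: 110 mL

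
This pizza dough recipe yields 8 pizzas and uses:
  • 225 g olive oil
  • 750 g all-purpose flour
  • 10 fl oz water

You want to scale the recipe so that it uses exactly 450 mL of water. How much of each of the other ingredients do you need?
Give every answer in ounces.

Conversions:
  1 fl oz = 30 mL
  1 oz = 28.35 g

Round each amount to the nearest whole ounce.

The original recipe has 300 mL of water, so the scaling factor is 450 ÷ 300 = 3/2 = 1.5.
olive oil: 225 g × 3/2 ÷ 28.35 g/oz ≈ 12 oz
all-purpose flour: 750 g × 3/2 ÷ 28.35 g/oz ≈ 40 oz

olive oil: 12 oz; all-purpose flour: 40 oz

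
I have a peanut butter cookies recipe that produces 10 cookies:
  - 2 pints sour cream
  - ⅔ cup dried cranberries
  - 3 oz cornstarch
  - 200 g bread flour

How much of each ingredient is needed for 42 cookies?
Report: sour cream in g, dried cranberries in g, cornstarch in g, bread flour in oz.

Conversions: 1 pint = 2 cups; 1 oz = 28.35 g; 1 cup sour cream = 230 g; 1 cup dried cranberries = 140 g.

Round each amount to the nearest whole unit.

Scaling factor: 42/10 = 21/5 = 4.2.
sour cream: 2 pint × 21/5 × 2 cup/pint × 230 g/cup = 3864 g
dried cranberries: 2/3 cup × 21/5 × 140 g/cup = 392 g
cornstarch: 3 oz × 21/5 × 28.35 g/oz ≈ 357 g
bread flour: 200 g × 21/5 ÷ 28.35 g/oz ≈ 30 oz

sour cream: 3864 g; dried cranberries: 392 g; cornstarch: 357 g; bread flour: 30 oz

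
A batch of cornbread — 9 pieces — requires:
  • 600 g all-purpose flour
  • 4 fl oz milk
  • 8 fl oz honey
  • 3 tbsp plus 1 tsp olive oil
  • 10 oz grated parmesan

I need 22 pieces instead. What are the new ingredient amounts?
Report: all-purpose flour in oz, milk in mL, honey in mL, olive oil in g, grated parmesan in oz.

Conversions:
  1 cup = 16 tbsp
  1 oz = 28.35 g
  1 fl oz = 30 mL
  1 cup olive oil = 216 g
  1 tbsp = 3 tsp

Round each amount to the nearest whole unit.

Scaling factor: 22/9.
all-purpose flour: 600 g × 22/9 ÷ 28.35 g/oz ≈ 52 oz
milk: 4 fl oz × 22/9 × 30 mL/fl oz ≈ 293 mL
honey: 8 fl oz × 22/9 × 30 mL/fl oz ≈ 587 mL
olive oil: (3 tbsp + 1 tsp = 10/3 tbsp) × 22/9 ÷ 16 tbsp/cup × 216 g/cup = 110 g
grated parmesan: 10 oz × 22/9 ≈ 24 oz

all-purpose flour: 52 oz; milk: 293 mL; honey: 587 mL; olive oil: 110 g; grated parmesan: 24 oz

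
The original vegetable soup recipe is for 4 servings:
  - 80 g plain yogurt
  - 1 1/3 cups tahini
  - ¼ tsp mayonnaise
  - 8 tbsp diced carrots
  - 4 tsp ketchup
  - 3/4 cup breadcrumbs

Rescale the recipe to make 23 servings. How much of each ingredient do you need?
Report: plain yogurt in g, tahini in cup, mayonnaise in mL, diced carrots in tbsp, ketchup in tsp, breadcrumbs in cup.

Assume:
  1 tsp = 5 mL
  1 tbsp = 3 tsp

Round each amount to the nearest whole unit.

plain yogurt: 460 g; tahini: 8 cup; mayonnaise: 7 mL; diced carrots: 46 tbsp; ketchup: 23 tsp; breadcrumbs: 4 cup

Scaling factor: 23/4 = 5.75.
plain yogurt: 80 g × 23/4 = 460 g
tahini: 4/3 cup × 23/4 ≈ 8 cup
mayonnaise: 0.25 tsp × 23/4 × 5 mL/tsp ≈ 7 mL
diced carrots: 8 tbsp × 23/4 = 46 tbsp
ketchup: 4 tsp × 23/4 = 23 tsp
breadcrumbs: 0.75 cup × 23/4 ≈ 4 cup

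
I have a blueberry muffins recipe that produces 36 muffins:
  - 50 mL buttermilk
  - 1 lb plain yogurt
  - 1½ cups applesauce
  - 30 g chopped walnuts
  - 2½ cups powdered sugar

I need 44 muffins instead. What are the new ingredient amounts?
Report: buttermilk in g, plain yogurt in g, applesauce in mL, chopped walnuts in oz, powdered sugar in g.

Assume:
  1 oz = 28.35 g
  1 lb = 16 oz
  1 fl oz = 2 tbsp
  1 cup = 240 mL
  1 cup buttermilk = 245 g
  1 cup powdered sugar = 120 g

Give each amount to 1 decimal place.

buttermilk: 62.4 g; plain yogurt: 554.4 g; applesauce: 440.0 mL; chopped walnuts: 1.3 oz; powdered sugar: 366.7 g

Scaling factor: 44/36 = 11/9.
buttermilk: 50 mL × 11/9 ÷ 240 mL/cup × 245 g/cup ≈ 62.4 g
plain yogurt: 1 lb × 11/9 × 16 oz/lb × 28.35 g/oz = 554.4 g
applesauce: 1.5 cup × 11/9 × 240 mL/cup = 440.0 mL
chopped walnuts: 30 g × 11/9 ÷ 28.35 g/oz ≈ 1.3 oz
powdered sugar: 2.5 cup × 11/9 × 120 g/cup ≈ 366.7 g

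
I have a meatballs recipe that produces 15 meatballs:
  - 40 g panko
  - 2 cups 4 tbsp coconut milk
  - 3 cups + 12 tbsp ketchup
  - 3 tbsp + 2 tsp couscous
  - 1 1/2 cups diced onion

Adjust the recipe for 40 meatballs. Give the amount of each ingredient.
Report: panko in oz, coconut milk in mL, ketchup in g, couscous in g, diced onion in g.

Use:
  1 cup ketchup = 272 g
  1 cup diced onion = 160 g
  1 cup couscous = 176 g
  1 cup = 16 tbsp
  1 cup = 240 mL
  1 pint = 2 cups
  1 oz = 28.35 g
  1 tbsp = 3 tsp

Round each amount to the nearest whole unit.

panko: 4 oz; coconut milk: 1440 mL; ketchup: 2720 g; couscous: 108 g; diced onion: 640 g

Scaling factor: 40/15 = 8/3.
panko: 40 g × 8/3 ÷ 28.35 g/oz ≈ 4 oz
coconut milk: (2 cup + 4 tbsp = 2.25 cup) × 8/3 × 240 mL/cup = 1440 mL
ketchup: (3 cup + 12 tbsp = 3.75 cup) × 8/3 × 272 g/cup = 2720 g
couscous: (3 tbsp + 2 tsp = 11/3 tbsp) × 8/3 ÷ 16 tbsp/cup × 176 g/cup ≈ 108 g
diced onion: 1.5 cup × 8/3 × 160 g/cup = 640 g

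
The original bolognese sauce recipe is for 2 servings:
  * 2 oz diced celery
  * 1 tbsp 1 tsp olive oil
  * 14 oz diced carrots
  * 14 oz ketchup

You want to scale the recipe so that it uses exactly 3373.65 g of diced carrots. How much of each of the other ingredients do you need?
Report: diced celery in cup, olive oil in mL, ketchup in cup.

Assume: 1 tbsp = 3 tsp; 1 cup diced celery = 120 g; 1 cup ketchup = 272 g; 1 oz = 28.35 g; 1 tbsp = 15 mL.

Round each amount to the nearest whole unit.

The original recipe has 396.9 g of diced carrots, so the scaling factor is 3373.65 ÷ 396.9 = 17/2 = 8.5.
diced celery: 2 oz × 17/2 × 28.35 g/oz ÷ 120 g/cup ≈ 4 cup
olive oil: (1 tbsp + 1 tsp = 4/3 tbsp) × 17/2 × 15 mL/tbsp = 170 mL
ketchup: 14 oz × 17/2 × 28.35 g/oz ÷ 272 g/cup ≈ 12 cup

diced celery: 4 cup; olive oil: 170 mL; ketchup: 12 cup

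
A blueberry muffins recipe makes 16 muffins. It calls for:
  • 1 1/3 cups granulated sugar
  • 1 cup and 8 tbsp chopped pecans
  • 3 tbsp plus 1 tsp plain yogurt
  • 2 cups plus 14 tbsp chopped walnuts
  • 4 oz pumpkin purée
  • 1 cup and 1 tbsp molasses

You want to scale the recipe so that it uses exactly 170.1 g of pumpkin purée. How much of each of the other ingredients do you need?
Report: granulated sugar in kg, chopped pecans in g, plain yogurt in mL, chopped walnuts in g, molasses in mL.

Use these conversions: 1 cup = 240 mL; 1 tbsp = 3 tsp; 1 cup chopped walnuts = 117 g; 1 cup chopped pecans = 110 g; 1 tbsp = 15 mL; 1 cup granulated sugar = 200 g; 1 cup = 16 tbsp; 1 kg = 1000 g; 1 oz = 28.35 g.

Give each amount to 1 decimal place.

The original recipe has 113.4 g of pumpkin purée, so the scaling factor is 170.1 ÷ 113.4 = 3/2 = 1.5.
granulated sugar: 4/3 cup × 3/2 × 200 g/cup ÷ 1000 g/kg = 0.4 kg
chopped pecans: (1 cup + 8 tbsp = 1.5 cup) × 3/2 × 110 g/cup = 247.5 g
plain yogurt: (3 tbsp + 1 tsp = 10/3 tbsp) × 3/2 × 15 mL/tbsp = 75.0 mL
chopped walnuts: (2 cup + 14 tbsp = 2.875 cup) × 3/2 × 117 g/cup ≈ 504.6 g
molasses: (1 cup + 1 tbsp = 1.0625 cup) × 3/2 × 240 mL/cup = 382.5 mL

granulated sugar: 0.4 kg; chopped pecans: 247.5 g; plain yogurt: 75.0 mL; chopped walnuts: 504.6 g; molasses: 382.5 mL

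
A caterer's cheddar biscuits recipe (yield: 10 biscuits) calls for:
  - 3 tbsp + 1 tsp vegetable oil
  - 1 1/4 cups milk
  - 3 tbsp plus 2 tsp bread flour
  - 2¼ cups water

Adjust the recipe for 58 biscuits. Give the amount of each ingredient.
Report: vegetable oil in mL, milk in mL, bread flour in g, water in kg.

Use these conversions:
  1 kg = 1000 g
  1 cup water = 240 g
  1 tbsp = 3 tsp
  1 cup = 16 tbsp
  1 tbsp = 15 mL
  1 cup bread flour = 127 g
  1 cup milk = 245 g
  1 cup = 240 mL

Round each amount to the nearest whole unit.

Scaling factor: 58/10 = 29/5 = 5.8.
vegetable oil: (3 tbsp + 1 tsp = 10/3 tbsp) × 29/5 × 15 mL/tbsp = 290 mL
milk: 1.25 cup × 29/5 × 240 mL/cup = 1740 mL
bread flour: (3 tbsp + 2 tsp = 11/3 tbsp) × 29/5 ÷ 16 tbsp/cup × 127 g/cup ≈ 169 g
water: 2.25 cup × 29/5 × 240 g/cup ÷ 1000 g/kg ≈ 3 kg

vegetable oil: 290 mL; milk: 1740 mL; bread flour: 169 g; water: 3 kg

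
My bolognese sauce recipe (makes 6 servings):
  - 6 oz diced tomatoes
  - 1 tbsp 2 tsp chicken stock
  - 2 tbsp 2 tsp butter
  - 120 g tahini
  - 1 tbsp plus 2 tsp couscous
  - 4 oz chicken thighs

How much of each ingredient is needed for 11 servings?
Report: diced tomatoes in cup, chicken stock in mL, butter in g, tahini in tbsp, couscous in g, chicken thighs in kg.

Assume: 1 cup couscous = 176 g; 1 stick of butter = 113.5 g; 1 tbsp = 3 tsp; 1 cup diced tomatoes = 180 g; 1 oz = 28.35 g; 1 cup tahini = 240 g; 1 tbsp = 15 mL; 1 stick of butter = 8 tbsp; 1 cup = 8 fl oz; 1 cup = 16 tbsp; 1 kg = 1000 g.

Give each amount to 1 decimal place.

Scaling factor: 11/6.
diced tomatoes: 6 oz × 11/6 × 28.35 g/oz ÷ 180 g/cup ≈ 1.7 cup
chicken stock: (1 tbsp + 2 tsp = 5/3 tbsp) × 11/6 × 15 mL/tbsp ≈ 45.8 mL
butter: (2 tbsp + 2 tsp = 8/3 tbsp) × 11/6 ÷ 8 tbsp/stick × 113.5 g/stick ≈ 69.4 g
tahini: 120 g × 11/6 ÷ 240 g/cup × 16 tbsp/cup ≈ 14.7 tbsp
couscous: (1 tbsp + 2 tsp = 5/3 tbsp) × 11/6 ÷ 16 tbsp/cup × 176 g/cup ≈ 33.6 g
chicken thighs: 4 oz × 11/6 × 28.35 g/oz ÷ 1000 g/kg ≈ 0.2 kg

diced tomatoes: 1.7 cup; chicken stock: 45.8 mL; butter: 69.4 g; tahini: 14.7 tbsp; couscous: 33.6 g; chicken thighs: 0.2 kg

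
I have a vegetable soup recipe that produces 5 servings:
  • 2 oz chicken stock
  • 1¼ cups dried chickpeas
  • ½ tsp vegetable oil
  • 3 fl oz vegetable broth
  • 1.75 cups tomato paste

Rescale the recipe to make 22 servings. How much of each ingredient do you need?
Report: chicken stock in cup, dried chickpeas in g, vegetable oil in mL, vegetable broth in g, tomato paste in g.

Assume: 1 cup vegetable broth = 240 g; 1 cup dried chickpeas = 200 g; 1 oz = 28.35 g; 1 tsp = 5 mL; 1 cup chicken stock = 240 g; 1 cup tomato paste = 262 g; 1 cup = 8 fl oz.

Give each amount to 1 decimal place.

Scaling factor: 22/5 = 4.4.
chicken stock: 2 oz × 22/5 × 28.35 g/oz ÷ 240 g/cup ≈ 1.0 cup
dried chickpeas: 1.25 cup × 22/5 × 200 g/cup = 1100.0 g
vegetable oil: 0.5 tsp × 22/5 × 5 mL/tsp = 11.0 mL
vegetable broth: 3 fl oz × 22/5 ÷ 8 fl oz/cup × 240 g/cup = 396.0 g
tomato paste: 1.75 cup × 22/5 × 262 g/cup = 2017.4 g

chicken stock: 1.0 cup; dried chickpeas: 1100.0 g; vegetable oil: 11.0 mL; vegetable broth: 396.0 g; tomato paste: 2017.4 g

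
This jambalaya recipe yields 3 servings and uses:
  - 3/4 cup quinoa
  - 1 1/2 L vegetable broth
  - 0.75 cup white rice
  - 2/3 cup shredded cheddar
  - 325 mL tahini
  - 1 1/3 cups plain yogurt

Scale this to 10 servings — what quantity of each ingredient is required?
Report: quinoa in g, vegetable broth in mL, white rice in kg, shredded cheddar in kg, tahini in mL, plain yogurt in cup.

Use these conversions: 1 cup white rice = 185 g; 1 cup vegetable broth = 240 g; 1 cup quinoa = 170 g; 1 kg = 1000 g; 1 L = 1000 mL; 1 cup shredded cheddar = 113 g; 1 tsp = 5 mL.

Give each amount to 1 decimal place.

Scaling factor: 10/3.
quinoa: 0.75 cup × 10/3 × 170 g/cup = 425.0 g
vegetable broth: 1.5 L × 10/3 × 1000 mL/L = 5000.0 mL
white rice: 0.75 cup × 10/3 × 185 g/cup ÷ 1000 g/kg ≈ 0.5 kg
shredded cheddar: 2/3 cup × 10/3 × 113 g/cup ÷ 1000 g/kg ≈ 0.3 kg
tahini: 325 mL × 10/3 ≈ 1083.3 mL
plain yogurt: 4/3 cup × 10/3 ≈ 4.4 cup

quinoa: 425.0 g; vegetable broth: 5000.0 mL; white rice: 0.5 kg; shredded cheddar: 0.3 kg; tahini: 1083.3 mL; plain yogurt: 4.4 cup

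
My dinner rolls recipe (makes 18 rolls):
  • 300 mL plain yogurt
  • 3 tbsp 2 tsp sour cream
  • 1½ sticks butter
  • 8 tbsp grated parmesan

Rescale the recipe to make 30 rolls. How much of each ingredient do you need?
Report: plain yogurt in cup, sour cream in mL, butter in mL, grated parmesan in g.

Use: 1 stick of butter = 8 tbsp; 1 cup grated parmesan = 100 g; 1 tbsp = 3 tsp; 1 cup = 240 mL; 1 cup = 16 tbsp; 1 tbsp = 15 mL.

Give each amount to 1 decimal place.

plain yogurt: 2.1 cup; sour cream: 91.7 mL; butter: 300.0 mL; grated parmesan: 83.3 g

Scaling factor: 30/18 = 5/3.
plain yogurt: 300 mL × 5/3 ÷ 240 mL/cup ≈ 2.1 cup
sour cream: (3 tbsp + 2 tsp = 11/3 tbsp) × 5/3 × 15 mL/tbsp ≈ 91.7 mL
butter: 1.5 stick × 5/3 × 8 tbsp/stick × 15 mL/tbsp = 300.0 mL
grated parmesan: 8 tbsp × 5/3 ÷ 16 tbsp/cup × 100 g/cup ≈ 83.3 g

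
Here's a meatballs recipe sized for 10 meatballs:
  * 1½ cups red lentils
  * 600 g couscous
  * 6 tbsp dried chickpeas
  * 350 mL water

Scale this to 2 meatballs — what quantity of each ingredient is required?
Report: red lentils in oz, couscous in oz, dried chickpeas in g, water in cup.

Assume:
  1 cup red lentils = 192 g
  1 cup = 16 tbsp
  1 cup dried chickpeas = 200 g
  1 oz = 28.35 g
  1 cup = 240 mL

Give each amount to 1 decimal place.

red lentils: 2.0 oz; couscous: 4.2 oz; dried chickpeas: 15.0 g; water: 0.3 cup

Scaling factor: 2/10 = 1/5 = 0.2.
red lentils: 1.5 cup × 1/5 × 192 g/cup ÷ 28.35 g/oz ≈ 2.0 oz
couscous: 600 g × 1/5 ÷ 28.35 g/oz ≈ 4.2 oz
dried chickpeas: 6 tbsp × 1/5 ÷ 16 tbsp/cup × 200 g/cup = 15.0 g
water: 350 mL × 1/5 ÷ 240 mL/cup ≈ 0.3 cup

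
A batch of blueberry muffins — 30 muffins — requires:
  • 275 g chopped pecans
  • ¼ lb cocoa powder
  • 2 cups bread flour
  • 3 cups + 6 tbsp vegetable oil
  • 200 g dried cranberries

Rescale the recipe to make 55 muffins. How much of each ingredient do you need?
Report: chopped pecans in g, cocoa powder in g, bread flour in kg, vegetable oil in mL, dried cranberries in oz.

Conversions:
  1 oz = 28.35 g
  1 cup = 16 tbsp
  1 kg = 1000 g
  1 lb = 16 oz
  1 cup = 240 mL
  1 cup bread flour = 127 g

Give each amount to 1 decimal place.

chopped pecans: 504.2 g; cocoa powder: 207.9 g; bread flour: 0.5 kg; vegetable oil: 1485.0 mL; dried cranberries: 12.9 oz

Scaling factor: 55/30 = 11/6.
chopped pecans: 275 g × 11/6 ≈ 504.2 g
cocoa powder: 0.25 lb × 11/6 × 16 oz/lb × 28.35 g/oz = 207.9 g
bread flour: 2 cup × 11/6 × 127 g/cup ÷ 1000 g/kg ≈ 0.5 kg
vegetable oil: (3 cup + 6 tbsp = 3.375 cup) × 11/6 × 240 mL/cup = 1485.0 mL
dried cranberries: 200 g × 11/6 ÷ 28.35 g/oz ≈ 12.9 oz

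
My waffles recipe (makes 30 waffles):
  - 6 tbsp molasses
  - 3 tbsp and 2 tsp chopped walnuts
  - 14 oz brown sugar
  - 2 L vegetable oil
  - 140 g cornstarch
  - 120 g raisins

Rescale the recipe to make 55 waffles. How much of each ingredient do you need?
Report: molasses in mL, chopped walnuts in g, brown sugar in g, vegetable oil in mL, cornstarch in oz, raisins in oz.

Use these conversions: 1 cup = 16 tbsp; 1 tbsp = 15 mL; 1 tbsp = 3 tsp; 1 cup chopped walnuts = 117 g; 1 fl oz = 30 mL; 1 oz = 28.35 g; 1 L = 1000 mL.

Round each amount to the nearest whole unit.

molasses: 165 mL; chopped walnuts: 49 g; brown sugar: 728 g; vegetable oil: 3667 mL; cornstarch: 9 oz; raisins: 8 oz

Scaling factor: 55/30 = 11/6.
molasses: 6 tbsp × 11/6 × 15 mL/tbsp = 165 mL
chopped walnuts: (3 tbsp + 2 tsp = 11/3 tbsp) × 11/6 ÷ 16 tbsp/cup × 117 g/cup ≈ 49 g
brown sugar: 14 oz × 11/6 × 28.35 g/oz ≈ 728 g
vegetable oil: 2 L × 11/6 × 1000 mL/L ≈ 3667 mL
cornstarch: 140 g × 11/6 ÷ 28.35 g/oz ≈ 9 oz
raisins: 120 g × 11/6 ÷ 28.35 g/oz ≈ 8 oz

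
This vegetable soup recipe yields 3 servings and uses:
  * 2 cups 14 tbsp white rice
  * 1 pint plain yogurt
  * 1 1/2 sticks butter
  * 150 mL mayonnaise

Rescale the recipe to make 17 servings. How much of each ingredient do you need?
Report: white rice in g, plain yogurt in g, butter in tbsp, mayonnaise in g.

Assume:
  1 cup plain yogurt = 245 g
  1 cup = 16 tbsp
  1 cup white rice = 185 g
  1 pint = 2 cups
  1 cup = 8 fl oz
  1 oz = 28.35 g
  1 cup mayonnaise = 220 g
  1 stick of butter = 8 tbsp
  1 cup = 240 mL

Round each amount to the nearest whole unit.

Scaling factor: 17/3.
white rice: (2 cup + 14 tbsp = 2.875 cup) × 17/3 × 185 g/cup ≈ 3014 g
plain yogurt: 1 pint × 17/3 × 2 cup/pint × 245 g/cup ≈ 2777 g
butter: 1.5 stick × 17/3 × 8 tbsp/stick = 68 tbsp
mayonnaise: 150 mL × 17/3 ÷ 240 mL/cup × 220 g/cup ≈ 779 g

white rice: 3014 g; plain yogurt: 2777 g; butter: 68 tbsp; mayonnaise: 779 g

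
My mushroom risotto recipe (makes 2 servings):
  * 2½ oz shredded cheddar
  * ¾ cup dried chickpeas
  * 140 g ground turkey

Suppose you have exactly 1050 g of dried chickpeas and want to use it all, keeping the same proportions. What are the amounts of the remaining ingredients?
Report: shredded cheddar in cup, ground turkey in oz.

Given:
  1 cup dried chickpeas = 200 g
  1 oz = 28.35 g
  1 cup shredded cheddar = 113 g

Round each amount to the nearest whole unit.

shredded cheddar: 4 cup; ground turkey: 35 oz

The original recipe has 150 g of dried chickpeas, so the scaling factor is 1050 ÷ 150 = 7.
shredded cheddar: 2.5 oz × 7 × 28.35 g/oz ÷ 113 g/cup ≈ 4 cup
ground turkey: 140 g × 7 ÷ 28.35 g/oz ≈ 35 oz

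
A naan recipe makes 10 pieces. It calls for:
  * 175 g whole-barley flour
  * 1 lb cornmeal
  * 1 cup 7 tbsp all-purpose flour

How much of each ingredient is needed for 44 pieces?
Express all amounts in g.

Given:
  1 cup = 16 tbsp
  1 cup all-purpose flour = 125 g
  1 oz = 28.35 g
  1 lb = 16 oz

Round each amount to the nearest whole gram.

whole-barley flour: 770 g; cornmeal: 1996 g; all-purpose flour: 791 g

Scaling factor: 44/10 = 22/5 = 4.4.
whole-barley flour: 175 g × 22/5 = 770 g
cornmeal: 1 lb × 22/5 × 16 oz/lb × 28.35 g/oz ≈ 1996 g
all-purpose flour: (1 cup + 7 tbsp = 1.4375 cup) × 22/5 × 125 g/cup ≈ 791 g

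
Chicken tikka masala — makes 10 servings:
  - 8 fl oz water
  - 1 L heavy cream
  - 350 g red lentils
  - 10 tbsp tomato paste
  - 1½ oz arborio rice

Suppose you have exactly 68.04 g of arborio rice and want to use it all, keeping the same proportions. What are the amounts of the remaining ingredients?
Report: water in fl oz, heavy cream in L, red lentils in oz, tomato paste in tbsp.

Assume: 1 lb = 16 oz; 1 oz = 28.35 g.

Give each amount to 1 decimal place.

The original recipe has 42.525 g of arborio rice, so the scaling factor is 68.04 ÷ 42.525 = 8/5 = 1.6.
water: 8 fl oz × 8/5 = 12.8 fl oz
heavy cream: 1 L × 8/5 = 1.6 L
red lentils: 350 g × 8/5 ÷ 28.35 g/oz ≈ 19.8 oz
tomato paste: 10 tbsp × 8/5 = 16.0 tbsp

water: 12.8 fl oz; heavy cream: 1.6 L; red lentils: 19.8 oz; tomato paste: 16.0 tbsp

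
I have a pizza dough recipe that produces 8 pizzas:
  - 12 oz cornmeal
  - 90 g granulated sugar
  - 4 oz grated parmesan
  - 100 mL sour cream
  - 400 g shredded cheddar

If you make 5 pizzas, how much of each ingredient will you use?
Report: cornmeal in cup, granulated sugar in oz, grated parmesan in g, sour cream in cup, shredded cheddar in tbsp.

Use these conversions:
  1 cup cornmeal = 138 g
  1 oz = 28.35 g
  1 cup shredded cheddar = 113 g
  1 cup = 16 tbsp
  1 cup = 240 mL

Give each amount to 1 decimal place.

Scaling factor: 5/8 = 0.625.
cornmeal: 12 oz × 5/8 × 28.35 g/oz ÷ 138 g/cup ≈ 1.5 cup
granulated sugar: 90 g × 5/8 ÷ 28.35 g/oz ≈ 2.0 oz
grated parmesan: 4 oz × 5/8 × 28.35 g/oz ≈ 70.9 g
sour cream: 100 mL × 5/8 ÷ 240 mL/cup ≈ 0.3 cup
shredded cheddar: 400 g × 5/8 ÷ 113 g/cup × 16 tbsp/cup ≈ 35.4 tbsp

cornmeal: 1.5 cup; granulated sugar: 2.0 oz; grated parmesan: 70.9 g; sour cream: 0.3 cup; shredded cheddar: 35.4 tbsp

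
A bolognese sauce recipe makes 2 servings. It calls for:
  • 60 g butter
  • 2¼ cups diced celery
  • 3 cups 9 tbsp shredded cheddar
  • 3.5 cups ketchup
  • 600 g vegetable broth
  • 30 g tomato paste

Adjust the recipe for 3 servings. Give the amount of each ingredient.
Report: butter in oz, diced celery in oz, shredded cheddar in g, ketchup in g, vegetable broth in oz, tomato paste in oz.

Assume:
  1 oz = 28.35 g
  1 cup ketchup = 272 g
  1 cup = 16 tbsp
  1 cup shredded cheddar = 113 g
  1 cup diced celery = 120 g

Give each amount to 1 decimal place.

Scaling factor: 3/2 = 1.5.
butter: 60 g × 3/2 ÷ 28.35 g/oz ≈ 3.2 oz
diced celery: 2.25 cup × 3/2 × 120 g/cup ÷ 28.35 g/oz ≈ 14.3 oz
shredded cheddar: (3 cup + 9 tbsp = 3.5625 cup) × 3/2 × 113 g/cup ≈ 603.8 g
ketchup: 3.5 cup × 3/2 × 272 g/cup = 1428.0 g
vegetable broth: 600 g × 3/2 ÷ 28.35 g/oz ≈ 31.7 oz
tomato paste: 30 g × 3/2 ÷ 28.35 g/oz ≈ 1.6 oz

butter: 3.2 oz; diced celery: 14.3 oz; shredded cheddar: 603.8 g; ketchup: 1428.0 g; vegetable broth: 31.7 oz; tomato paste: 1.6 oz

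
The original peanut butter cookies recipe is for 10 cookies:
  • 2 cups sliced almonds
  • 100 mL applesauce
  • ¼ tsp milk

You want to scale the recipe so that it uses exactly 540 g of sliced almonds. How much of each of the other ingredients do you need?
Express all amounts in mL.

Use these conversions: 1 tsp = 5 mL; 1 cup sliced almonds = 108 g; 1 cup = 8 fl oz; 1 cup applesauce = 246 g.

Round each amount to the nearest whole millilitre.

The original recipe has 216 g of sliced almonds, so the scaling factor is 540 ÷ 216 = 5/2 = 2.5.
applesauce: 100 mL × 5/2 = 250 mL
milk: 0.25 tsp × 5/2 × 5 mL/tsp ≈ 3 mL

applesauce: 250 mL; milk: 3 mL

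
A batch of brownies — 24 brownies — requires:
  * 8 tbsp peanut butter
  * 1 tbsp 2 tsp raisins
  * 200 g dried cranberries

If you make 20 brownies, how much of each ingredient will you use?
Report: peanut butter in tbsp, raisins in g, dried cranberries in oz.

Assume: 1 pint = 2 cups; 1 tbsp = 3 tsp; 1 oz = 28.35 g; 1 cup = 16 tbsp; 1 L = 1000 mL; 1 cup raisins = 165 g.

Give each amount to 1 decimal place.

Scaling factor: 20/24 = 5/6.
peanut butter: 8 tbsp × 5/6 ≈ 6.7 tbsp
raisins: (1 tbsp + 2 tsp = 5/3 tbsp) × 5/6 ÷ 16 tbsp/cup × 165 g/cup ≈ 14.3 g
dried cranberries: 200 g × 5/6 ÷ 28.35 g/oz ≈ 5.9 oz

peanut butter: 6.7 tbsp; raisins: 14.3 g; dried cranberries: 5.9 oz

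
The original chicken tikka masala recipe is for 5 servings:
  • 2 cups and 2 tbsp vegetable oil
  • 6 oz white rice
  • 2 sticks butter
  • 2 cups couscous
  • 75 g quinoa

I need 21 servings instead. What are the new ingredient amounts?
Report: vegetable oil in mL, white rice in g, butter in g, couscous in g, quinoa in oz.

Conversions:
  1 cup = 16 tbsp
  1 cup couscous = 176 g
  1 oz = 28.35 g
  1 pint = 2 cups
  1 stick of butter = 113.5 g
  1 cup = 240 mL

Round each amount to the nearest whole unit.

Scaling factor: 21/5 = 4.2.
vegetable oil: (2 cup + 2 tbsp = 2.125 cup) × 21/5 × 240 mL/cup = 2142 mL
white rice: 6 oz × 21/5 × 28.35 g/oz ≈ 714 g
butter: 2 stick × 21/5 × 113.5 g/stick ≈ 953 g
couscous: 2 cup × 21/5 × 176 g/cup ≈ 1478 g
quinoa: 75 g × 21/5 ÷ 28.35 g/oz ≈ 11 oz

vegetable oil: 2142 mL; white rice: 714 g; butter: 953 g; couscous: 1478 g; quinoa: 11 oz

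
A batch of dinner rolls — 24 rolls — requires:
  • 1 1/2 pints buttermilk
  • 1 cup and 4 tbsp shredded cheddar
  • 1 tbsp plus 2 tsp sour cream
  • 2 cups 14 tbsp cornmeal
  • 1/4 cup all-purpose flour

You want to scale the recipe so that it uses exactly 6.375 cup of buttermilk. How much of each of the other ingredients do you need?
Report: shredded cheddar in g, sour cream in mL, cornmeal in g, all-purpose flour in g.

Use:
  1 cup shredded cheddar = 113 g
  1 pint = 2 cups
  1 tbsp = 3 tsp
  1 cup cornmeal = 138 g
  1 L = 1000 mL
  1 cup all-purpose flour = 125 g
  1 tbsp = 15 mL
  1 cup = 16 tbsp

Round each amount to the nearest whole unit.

shredded cheddar: 300 g; sour cream: 53 mL; cornmeal: 843 g; all-purpose flour: 66 g

The original recipe has 3 cup of buttermilk, so the scaling factor is 6.375 ÷ 3 = 17/8 = 2.125.
shredded cheddar: (1 cup + 4 tbsp = 1.25 cup) × 17/8 × 113 g/cup ≈ 300 g
sour cream: (1 tbsp + 2 tsp = 5/3 tbsp) × 17/8 × 15 mL/tbsp ≈ 53 mL
cornmeal: (2 cup + 14 tbsp = 2.875 cup) × 17/8 × 138 g/cup ≈ 843 g
all-purpose flour: 0.25 cup × 17/8 × 125 g/cup ≈ 66 g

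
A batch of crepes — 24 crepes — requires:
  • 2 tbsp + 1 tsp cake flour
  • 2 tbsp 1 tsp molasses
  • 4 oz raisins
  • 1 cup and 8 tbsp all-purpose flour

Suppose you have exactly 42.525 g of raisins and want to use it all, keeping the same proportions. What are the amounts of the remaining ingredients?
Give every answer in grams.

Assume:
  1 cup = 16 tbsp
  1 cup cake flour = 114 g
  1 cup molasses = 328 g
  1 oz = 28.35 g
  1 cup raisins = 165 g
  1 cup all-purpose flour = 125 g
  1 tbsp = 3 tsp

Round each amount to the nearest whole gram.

The original recipe has 113.4 g of raisins, so the scaling factor is 42.525 ÷ 113.4 = 3/8 = 0.375.
cake flour: (2 tbsp + 1 tsp = 7/3 tbsp) × 3/8 ÷ 16 tbsp/cup × 114 g/cup ≈ 6 g
molasses: (2 tbsp + 1 tsp = 7/3 tbsp) × 3/8 ÷ 16 tbsp/cup × 328 g/cup ≈ 18 g
all-purpose flour: (1 cup + 8 tbsp = 1.5 cup) × 3/8 × 125 g/cup ≈ 70 g

cake flour: 6 g; molasses: 18 g; all-purpose flour: 70 g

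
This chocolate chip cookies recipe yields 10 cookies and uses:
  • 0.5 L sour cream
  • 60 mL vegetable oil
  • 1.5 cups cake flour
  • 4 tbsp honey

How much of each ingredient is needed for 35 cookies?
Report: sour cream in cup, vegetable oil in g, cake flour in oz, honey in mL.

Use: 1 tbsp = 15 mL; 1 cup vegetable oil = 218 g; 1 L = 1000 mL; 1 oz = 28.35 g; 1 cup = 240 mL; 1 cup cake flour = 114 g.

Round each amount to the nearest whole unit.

sour cream: 7 cup; vegetable oil: 191 g; cake flour: 21 oz; honey: 210 mL

Scaling factor: 35/10 = 7/2 = 3.5.
sour cream: 0.5 L × 7/2 × 1000 mL/L ÷ 240 mL/cup ≈ 7 cup
vegetable oil: 60 mL × 7/2 ÷ 240 mL/cup × 218 g/cup ≈ 191 g
cake flour: 1.5 cup × 7/2 × 114 g/cup ÷ 28.35 g/oz ≈ 21 oz
honey: 4 tbsp × 7/2 × 15 mL/tbsp = 210 mL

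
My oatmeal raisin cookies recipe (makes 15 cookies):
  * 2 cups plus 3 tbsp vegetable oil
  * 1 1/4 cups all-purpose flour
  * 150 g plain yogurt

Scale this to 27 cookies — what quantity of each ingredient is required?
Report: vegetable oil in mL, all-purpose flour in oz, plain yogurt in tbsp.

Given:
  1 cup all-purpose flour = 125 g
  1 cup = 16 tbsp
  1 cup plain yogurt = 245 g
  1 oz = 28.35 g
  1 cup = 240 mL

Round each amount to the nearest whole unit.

vegetable oil: 945 mL; all-purpose flour: 10 oz; plain yogurt: 18 tbsp

Scaling factor: 27/15 = 9/5 = 1.8.
vegetable oil: (2 cup + 3 tbsp = 2.1875 cup) × 9/5 × 240 mL/cup = 945 mL
all-purpose flour: 1.25 cup × 9/5 × 125 g/cup ÷ 28.35 g/oz ≈ 10 oz
plain yogurt: 150 g × 9/5 ÷ 245 g/cup × 16 tbsp/cup ≈ 18 tbsp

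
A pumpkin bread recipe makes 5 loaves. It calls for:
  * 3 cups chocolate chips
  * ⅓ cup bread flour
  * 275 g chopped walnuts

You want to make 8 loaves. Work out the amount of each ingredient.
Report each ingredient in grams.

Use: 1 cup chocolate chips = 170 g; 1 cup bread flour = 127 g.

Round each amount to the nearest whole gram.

Scaling factor: 8/5 = 1.6.
chocolate chips: 3 cup × 8/5 × 170 g/cup = 816 g
bread flour: 1/3 cup × 8/5 × 127 g/cup ≈ 68 g
chopped walnuts: 275 g × 8/5 = 440 g

chocolate chips: 816 g; bread flour: 68 g; chopped walnuts: 440 g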